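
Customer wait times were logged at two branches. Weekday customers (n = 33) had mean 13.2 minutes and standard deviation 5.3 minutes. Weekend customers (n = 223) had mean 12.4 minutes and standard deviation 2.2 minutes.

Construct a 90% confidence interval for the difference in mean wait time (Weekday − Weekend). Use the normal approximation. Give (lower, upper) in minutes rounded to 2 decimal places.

Per-group SEs: s₁/√n₁ = 5.3/√33 = 0.9226, s₂/√n₂ = 2.2/√223 = 0.1473.
Unpooled SE of the difference: √(0.85119076 + 0.02169729) = 0.9343.
Margin of error = z* · SE = 1.645 × 0.9343 = 1.5369.
x̄₁ − x̄₂ = 13.2 − 12.4 = 0.8000.
CI: 0.8000 ± 1.5369 = (-0.74, 2.34).

(-0.74, 2.34)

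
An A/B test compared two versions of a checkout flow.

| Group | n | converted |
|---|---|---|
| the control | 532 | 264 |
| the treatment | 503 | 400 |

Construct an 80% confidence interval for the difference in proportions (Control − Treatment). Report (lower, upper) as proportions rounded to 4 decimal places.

First, p̂₁ = 264/532 = 0.4962; p̂₂ = 400/503 = 0.7952.
The two standard errors are √(0.4962×0.5038/532) = 0.02168 and √(0.7952×0.2048/503) = 0.01799.
Because the samples are independent, SE_diff = √(0.02168² + 0.01799²) = 0.02817.
Using z* = 1.282 for 80%, ME = 1.282 × 0.02817 = 0.03611.
p̂₁ − p̂₂ = -0.2990; interval -0.2990 ± 0.03611 gives (-0.3351, -0.2629).

(-0.3351, -0.2629)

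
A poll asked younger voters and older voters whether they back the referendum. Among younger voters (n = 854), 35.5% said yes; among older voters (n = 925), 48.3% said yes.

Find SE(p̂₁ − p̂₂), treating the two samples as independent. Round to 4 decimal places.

0.0232

Each SE is √(p̂(1−p̂)/n): √(0.3550·0.6450/854) = 0.01637 and √(0.4830·0.5170/925) = 0.01643.
SE(p̂₁ − p̂₂) = √(SE₁² + SE₂²) = √(0.0002679769 + 0.0002699449) = 0.02319, since the two samples are independent.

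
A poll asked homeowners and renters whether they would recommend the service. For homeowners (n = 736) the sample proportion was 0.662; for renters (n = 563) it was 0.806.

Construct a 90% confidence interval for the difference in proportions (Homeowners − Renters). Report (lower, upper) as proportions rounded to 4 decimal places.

Each SE is √(p̂(1−p̂)/n): √(0.6620·0.3380/736) = 0.01744 and √(0.8060·0.1940/563) = 0.01667.
SE(p̂₁ − p̂₂) = √(SE₁² + SE₂²) = √(0.0003041536 + 0.0002778889) = 0.02413, since the two samples are independent.
At 90% confidence z* = 1.645; margin = 1.645 × 0.02413 = 0.03969.
The difference is 0.6620 − 0.8060 = -0.1440, so the interval is -0.1440 ± 0.03969 = (-0.1837, -0.1043).

(-0.1837, -0.1043)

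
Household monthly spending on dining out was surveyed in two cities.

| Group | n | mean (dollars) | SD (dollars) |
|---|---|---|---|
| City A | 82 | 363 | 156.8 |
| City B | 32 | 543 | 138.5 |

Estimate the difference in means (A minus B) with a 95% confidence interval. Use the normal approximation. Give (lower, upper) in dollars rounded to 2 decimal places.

(-238.78, -121.22)

SE₁ = s₁/√n₁ = 156.8/√82 = 17.3157; SE₂ = 138.5/√32 = 24.4836.
Independent samples, unequal variances: SE_diff = √(SE₁² + SE₂²) = √(299.83346649 + 599.44666896) = 29.9880.
z* = 1.960, so margin of error = 1.960 × 29.9880 = 58.7765.
Difference in means = 363 − 543 = -180.0000.
-180.0000 ± 58.7765 → (-238.78, -121.22).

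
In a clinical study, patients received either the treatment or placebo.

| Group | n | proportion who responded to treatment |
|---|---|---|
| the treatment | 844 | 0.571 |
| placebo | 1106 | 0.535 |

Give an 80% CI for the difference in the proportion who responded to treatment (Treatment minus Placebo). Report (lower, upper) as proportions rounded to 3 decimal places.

Each SE is √(p̂(1−p̂)/n): √(0.5710·0.4290/844) = 0.01704 and √(0.5350·0.4650/1106) = 0.01500.
SE(p̂₁ − p̂₂) = √(SE₁² + SE₂²) = √(0.0002903616 + 0.000225) = 0.02270, since the two samples are independent.
At 80% confidence z* = 1.282; margin = 1.282 × 0.02270 = 0.02910.
The difference is 0.5710 − 0.5350 = 0.0360, so the interval is 0.0360 ± 0.02910 = (0.007, 0.065).

(0.007, 0.065)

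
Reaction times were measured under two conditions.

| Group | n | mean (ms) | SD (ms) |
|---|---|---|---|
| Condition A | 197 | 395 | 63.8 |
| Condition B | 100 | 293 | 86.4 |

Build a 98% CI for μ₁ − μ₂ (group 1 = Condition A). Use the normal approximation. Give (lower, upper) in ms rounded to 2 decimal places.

(79.29, 124.71)

Per-group SEs: s₁/√n₁ = 63.8/√197 = 4.5456, s₂/√n₂ = 86.4/√100 = 8.6400.
Unpooled SE of the difference: √(20.66247936 + 74.6496) = 9.7628.
Margin of error = z* · SE = 2.326 × 9.7628 = 22.7083.
x̄₁ − x̄₂ = 395 − 293 = 102.0000.
CI: 102.0000 ± 22.7083 = (79.29, 124.71).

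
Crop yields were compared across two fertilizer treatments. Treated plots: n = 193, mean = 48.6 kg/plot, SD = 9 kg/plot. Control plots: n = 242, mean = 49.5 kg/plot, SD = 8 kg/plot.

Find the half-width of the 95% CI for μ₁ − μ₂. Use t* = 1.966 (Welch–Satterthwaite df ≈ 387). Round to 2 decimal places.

1.63

Standard errors of each mean: 9/√193 = 0.6478 and 8/√242 = 0.5143.
SE(x̄₁ − x̄₂) = √(0.6478² + 0.5143²) = 0.8271 for independent samples with unequal variances.
With t* = 1.966, the margin is 1.966 × 0.8271 = 1.6261.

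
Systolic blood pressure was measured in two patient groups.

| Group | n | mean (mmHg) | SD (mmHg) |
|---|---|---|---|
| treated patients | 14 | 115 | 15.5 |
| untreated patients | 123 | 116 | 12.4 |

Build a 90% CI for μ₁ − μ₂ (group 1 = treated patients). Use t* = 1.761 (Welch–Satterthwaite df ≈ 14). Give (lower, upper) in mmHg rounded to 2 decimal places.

(-8.56, 6.56)

Standard errors of each mean: 15.5/√14 = 4.1425 and 12.4/√123 = 1.1181.
SE(x̄₁ − x̄₂) = √(4.1425² + 1.1181²) = 4.2907 for independent samples with unequal variances.
With t* = 1.761, the margin is 1.761 × 4.2907 = 7.5559.
x̄₁ − x̄₂ = 115 − 116 = -1.0000; the interval is -1.0000 ± 7.5559 = (-8.56, 6.56).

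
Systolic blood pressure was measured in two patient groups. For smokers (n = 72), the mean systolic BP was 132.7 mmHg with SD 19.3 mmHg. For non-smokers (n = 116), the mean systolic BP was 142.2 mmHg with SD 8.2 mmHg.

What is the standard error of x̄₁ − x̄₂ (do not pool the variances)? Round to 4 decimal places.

2.3986

Per-group SEs: s₁/√n₁ = 19.3/√72 = 2.2745, s₂/√n₂ = 8.2/√116 = 0.7614.
Unpooled SE of the difference: √(5.17335025 + 0.57972996) = 2.3986.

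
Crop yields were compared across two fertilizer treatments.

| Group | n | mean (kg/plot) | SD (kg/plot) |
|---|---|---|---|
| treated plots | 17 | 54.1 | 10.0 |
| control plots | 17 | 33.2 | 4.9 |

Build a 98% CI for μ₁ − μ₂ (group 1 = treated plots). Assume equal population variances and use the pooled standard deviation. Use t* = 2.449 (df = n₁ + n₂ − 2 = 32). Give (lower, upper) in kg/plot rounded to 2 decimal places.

Pooled variance s_p² = [16·10.0² + 16·4.9²] / (17+17−2) = 62.0050, so s_p = 7.8743.
SE_diff = s_p·√(1/n₁ + 1/n₂) = 7.8743·√(1/17 + 1/17) = 2.7009.
t* = 2.449; margin = 2.449 × 2.7009 = 6.6145.
Difference = 54.1 − 33.2 = 20.9000.
20.9000 ± 6.6145 → (14.29, 27.51).

(14.29, 27.51)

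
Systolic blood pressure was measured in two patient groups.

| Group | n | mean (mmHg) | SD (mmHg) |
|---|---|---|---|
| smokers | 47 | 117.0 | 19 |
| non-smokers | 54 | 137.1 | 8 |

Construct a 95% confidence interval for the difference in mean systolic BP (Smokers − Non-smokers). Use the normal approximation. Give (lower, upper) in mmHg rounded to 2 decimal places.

(-25.94, -14.26)

Standard errors of each mean: 19/√47 = 2.7714 and 8/√54 = 1.0887.
SE(x̄₁ − x̄₂) = √(2.7714² + 1.0887²) = 2.9776 for independent samples with unequal variances.
With z* = 1.960, the margin is 1.960 × 2.9776 = 5.8361.
x̄₁ − x̄₂ = 117.0 − 137.1 = -20.1000; the interval is -20.1000 ± 5.8361 = (-25.94, -14.26).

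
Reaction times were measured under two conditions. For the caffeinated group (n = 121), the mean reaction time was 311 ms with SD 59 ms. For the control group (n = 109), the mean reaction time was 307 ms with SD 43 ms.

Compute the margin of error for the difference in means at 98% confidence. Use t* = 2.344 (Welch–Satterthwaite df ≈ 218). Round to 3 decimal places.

Per-group SEs: s₁/√n₁ = 59/√121 = 5.3636, s₂/√n₂ = 43/√109 = 4.1187.
Unpooled SE of the difference: √(28.76820496 + 16.96368969) = 6.7625.
Margin of error = t* · SE = 2.344 × 6.7625 = 15.8513.

15.851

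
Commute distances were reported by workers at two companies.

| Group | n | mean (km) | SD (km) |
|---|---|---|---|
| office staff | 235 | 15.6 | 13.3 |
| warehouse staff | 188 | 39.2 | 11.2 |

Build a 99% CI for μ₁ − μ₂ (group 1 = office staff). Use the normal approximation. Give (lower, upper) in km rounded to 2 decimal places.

(-26.67, -20.53)

Per-group SEs: s₁/√n₁ = 13.3/√235 = 0.8676, s₂/√n₂ = 11.2/√188 = 0.8168.
Unpooled SE of the difference: √(0.75272976 + 0.66716224) = 1.1916.
Margin of error = z* · SE = 2.576 × 1.1916 = 3.0696.
x̄₁ − x̄₂ = 15.6 − 39.2 = -23.6000.
CI: -23.6000 ± 3.0696 = (-26.67, -20.53).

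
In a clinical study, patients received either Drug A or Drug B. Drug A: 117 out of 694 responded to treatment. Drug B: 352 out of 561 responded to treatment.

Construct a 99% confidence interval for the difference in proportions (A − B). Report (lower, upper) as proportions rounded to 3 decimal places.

(-0.523, -0.395)

First, p̂₁ = 117/694 = 0.1686; p̂₂ = 352/561 = 0.6275.
The two standard errors are √(0.1686×0.8314/694) = 0.01421 and √(0.6275×0.3725/561) = 0.02041.
Because the samples are independent, SE_diff = √(0.01421² + 0.02041²) = 0.02487.
Using z* = 2.576 for 99%, ME = 2.576 × 0.02487 = 0.06407.
p̂₁ − p̂₂ = -0.4589; interval -0.4589 ± 0.06407 gives (-0.523, -0.395).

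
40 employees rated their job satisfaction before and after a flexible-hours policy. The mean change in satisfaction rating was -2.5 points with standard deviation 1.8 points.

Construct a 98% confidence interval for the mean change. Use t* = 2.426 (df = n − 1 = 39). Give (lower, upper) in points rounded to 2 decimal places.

This is a matched-pairs design, so SE = s_d/√n = 1.8/√40 = 0.2846.
Margin = 2.426 × 0.2846 = 0.6904; the interval is -2.5 ± 0.6904 = (-3.19, -1.81).

(-3.19, -1.81)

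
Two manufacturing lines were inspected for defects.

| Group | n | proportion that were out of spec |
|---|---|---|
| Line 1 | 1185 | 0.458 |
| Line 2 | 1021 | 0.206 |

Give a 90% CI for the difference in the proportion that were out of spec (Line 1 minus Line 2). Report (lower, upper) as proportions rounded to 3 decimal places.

(0.220, 0.284)

The two standard errors are √(0.4580×0.5420/1185) = 0.01447 and √(0.2060×0.7940/1021) = 0.01266.
Because the samples are independent, SE_diff = √(0.01447² + 0.01266²) = 0.01923.
Using z* = 1.645 for 90%, ME = 1.645 × 0.01923 = 0.03163.
p̂₁ − p̂₂ = 0.2520; interval 0.2520 ± 0.03163 gives (0.220, 0.284).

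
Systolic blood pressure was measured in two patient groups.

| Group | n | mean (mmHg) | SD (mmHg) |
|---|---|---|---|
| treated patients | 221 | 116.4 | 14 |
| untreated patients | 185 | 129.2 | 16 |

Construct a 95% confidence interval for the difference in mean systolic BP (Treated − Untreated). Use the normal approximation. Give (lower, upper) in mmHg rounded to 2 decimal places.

(-15.75, -9.85)

Standard errors of each mean: 14/√221 = 0.9417 and 16/√185 = 1.1763.
SE(x̄₁ − x̄₂) = √(0.9417² + 1.1763²) = 1.5068 for independent samples with unequal variances.
With z* = 1.960, the margin is 1.960 × 1.5068 = 2.9533.
x̄₁ − x̄₂ = 116.4 − 129.2 = -12.8000; the interval is -12.8000 ± 2.9533 = (-15.75, -9.85).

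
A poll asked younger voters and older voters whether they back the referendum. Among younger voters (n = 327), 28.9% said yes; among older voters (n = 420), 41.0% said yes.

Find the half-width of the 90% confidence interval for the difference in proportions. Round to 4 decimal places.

0.0571

SE₁ = √(p̂₁(1−p̂₁)/n₁) = √(0.2890·0.7110/327) = 0.02507; SE₂ = √(0.4100·0.5900/420) = 0.02400.
Independent samples: SE of the difference = √(SE₁² + SE₂²) = √(0.0006285049 + 0.000576) = 0.03471.
z* for 90% confidence is 1.645, so the margin of error is 1.645 × 0.03471 = 0.05710.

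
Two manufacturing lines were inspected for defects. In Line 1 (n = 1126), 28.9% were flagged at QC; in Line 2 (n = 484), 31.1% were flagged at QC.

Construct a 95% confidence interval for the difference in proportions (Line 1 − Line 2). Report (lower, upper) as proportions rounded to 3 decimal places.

(-0.071, 0.027)

Each SE is √(p̂(1−p̂)/n): √(0.2890·0.7110/1126) = 0.01351 and √(0.3110·0.6890/484) = 0.02104.
SE(p̂₁ − p̂₂) = √(SE₁² + SE₂²) = √(0.0001825201 + 0.0004426816) = 0.02500, since the two samples are independent.
At 95% confidence z* = 1.960; margin = 1.960 × 0.02500 = 0.04900.
The difference is 0.2890 − 0.3110 = -0.0220, so the interval is -0.0220 ± 0.04900 = (-0.071, 0.027).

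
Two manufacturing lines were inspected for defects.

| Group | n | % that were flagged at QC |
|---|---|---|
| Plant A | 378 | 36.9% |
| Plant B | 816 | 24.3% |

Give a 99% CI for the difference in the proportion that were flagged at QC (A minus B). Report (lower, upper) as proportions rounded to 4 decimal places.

(0.0513, 0.2007)

SE₁ = √(p̂₁(1−p̂₁)/n₁) = √(0.3690·0.6310/378) = 0.02482; SE₂ = √(0.2430·0.7570/816) = 0.01501.
Independent samples: SE of the difference = √(SE₁² + SE₂²) = √(0.0006160324 + 0.0002253001) = 0.02901.
z* for 99% confidence is 2.576, so the margin of error is 2.576 × 0.02901 = 0.07473.
Point estimate p̂₁ − p̂₂ = 0.3690 − 0.2430 = 0.1260.
0.1260 ± 0.07473 → (0.0513, 0.2007).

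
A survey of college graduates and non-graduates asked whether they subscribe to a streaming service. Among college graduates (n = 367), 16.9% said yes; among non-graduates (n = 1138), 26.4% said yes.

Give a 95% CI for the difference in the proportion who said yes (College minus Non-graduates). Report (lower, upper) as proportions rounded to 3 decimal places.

SE₁ = √(p̂₁(1−p̂₁)/n₁) = √(0.1690·0.8310/367) = 0.01956; SE₂ = √(0.2640·0.7360/1138) = 0.01307.
Independent samples: SE of the difference = √(SE₁² + SE₂²) = √(0.0003825936 + 0.0001708249) = 0.02352.
z* for 95% confidence is 1.960, so the margin of error is 1.960 × 0.02352 = 0.04610.
Point estimate p̂₁ − p̂₂ = 0.1690 − 0.2640 = -0.0950.
-0.0950 ± 0.04610 → (-0.141, -0.049).

(-0.141, -0.049)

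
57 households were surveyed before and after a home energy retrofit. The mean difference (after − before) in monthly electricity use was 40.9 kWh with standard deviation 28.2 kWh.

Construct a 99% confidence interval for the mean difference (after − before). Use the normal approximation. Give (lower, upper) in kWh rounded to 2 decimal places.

This is a matched-pairs design, so SE = s_d/√n = 28.2/√57 = 3.7352.
Margin = 2.576 × 3.7352 = 9.6219; the interval is 40.9 ± 9.6219 = (31.28, 50.52).

(31.28, 50.52)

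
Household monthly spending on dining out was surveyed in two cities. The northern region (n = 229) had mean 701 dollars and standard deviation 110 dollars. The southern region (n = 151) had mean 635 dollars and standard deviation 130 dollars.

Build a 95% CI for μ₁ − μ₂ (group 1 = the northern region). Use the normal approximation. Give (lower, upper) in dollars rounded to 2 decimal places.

(40.84, 91.16)

Standard errors of each mean: 110/√229 = 7.2690 and 130/√151 = 10.5792.
SE(x̄₁ − x̄₂) = √(7.2690² + 10.5792²) = 12.8358 for independent samples with unequal variances.
With z* = 1.960, the margin is 1.960 × 12.8358 = 25.1582.
x̄₁ − x̄₂ = 701 − 635 = 66.0000; the interval is 66.0000 ± 25.1582 = (40.84, 91.16).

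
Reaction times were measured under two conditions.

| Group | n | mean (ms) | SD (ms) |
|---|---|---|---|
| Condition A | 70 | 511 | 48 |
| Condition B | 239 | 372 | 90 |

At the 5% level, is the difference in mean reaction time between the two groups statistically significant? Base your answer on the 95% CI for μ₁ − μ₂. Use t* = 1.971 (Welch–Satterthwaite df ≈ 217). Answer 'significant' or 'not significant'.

significant

Standard errors of each mean: 48/√70 = 5.7371 and 90/√239 = 5.8216.
SE(x̄₁ − x̄₂) = √(5.7371² + 5.8216²) = 8.1735 for independent samples with unequal variances.
With t* = 1.971, the margin is 1.971 × 8.1735 = 16.1100.
x̄₁ − x̄₂ = 511 − 372 = 139.0000; the interval is 139.0000 ± 16.1100 = (122.8900, 155.1100).
The interval (122.8900, 155.1100) does not contain 0, so the difference is significant.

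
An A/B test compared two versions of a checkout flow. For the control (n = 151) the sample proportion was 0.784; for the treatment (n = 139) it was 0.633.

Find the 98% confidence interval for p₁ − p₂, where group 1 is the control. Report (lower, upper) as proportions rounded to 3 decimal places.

Each SE is √(p̂(1−p̂)/n): √(0.7840·0.2160/151) = 0.03349 and √(0.6330·0.3670/139) = 0.04088.
SE(p̂₁ − p̂₂) = √(SE₁² + SE₂²) = √(0.0011215801 + 0.0016711744) = 0.05285, since the two samples are independent.
At 98% confidence z* = 2.326; margin = 2.326 × 0.05285 = 0.12293.
The difference is 0.7840 − 0.6330 = 0.1510, so the interval is 0.1510 ± 0.12293 = (0.028, 0.274).

(0.028, 0.274)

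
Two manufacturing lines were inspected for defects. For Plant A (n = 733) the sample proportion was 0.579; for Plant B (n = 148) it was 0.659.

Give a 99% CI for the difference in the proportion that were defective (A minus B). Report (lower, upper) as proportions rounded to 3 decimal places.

The two standard errors are √(0.5790×0.4210/733) = 0.01824 and √(0.6590×0.3410/148) = 0.03897.
Because the samples are independent, SE_diff = √(0.01824² + 0.03897²) = 0.04303.
Using z* = 2.576 for 99%, ME = 2.576 × 0.04303 = 0.11085.
p̂₁ − p̂₂ = -0.0800; interval -0.0800 ± 0.11085 gives (-0.191, 0.031).

(-0.191, 0.031)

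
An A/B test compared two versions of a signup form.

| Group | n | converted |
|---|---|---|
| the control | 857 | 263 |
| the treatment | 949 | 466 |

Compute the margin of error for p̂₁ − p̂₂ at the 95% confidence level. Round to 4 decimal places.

p̂₁ = 263/857 = 0.3069 and p̂₂ = 466/949 = 0.4910.
SE₁ = √(p̂₁(1−p̂₁)/n₁) = √(0.3069·0.6931/857) = 0.01575; SE₂ = √(0.4910·0.5090/949) = 0.01623.
Independent samples: SE of the difference = √(SE₁² + SE₂²) = √(0.0002480625 + 0.0002634129) = 0.02262.
z* for 95% confidence is 1.960, so the margin of error is 1.960 × 0.02262 = 0.04434.

0.0443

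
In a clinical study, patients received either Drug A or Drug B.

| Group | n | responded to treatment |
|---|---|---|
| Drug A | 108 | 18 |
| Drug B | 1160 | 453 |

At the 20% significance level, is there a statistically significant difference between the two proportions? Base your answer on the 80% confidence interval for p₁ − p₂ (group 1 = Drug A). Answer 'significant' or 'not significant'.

p̂₁ = 18/108 = 0.1667 and p̂₂ = 453/1160 = 0.3905.
SE₁ = √(p̂₁(1−p̂₁)/n₁) = √(0.1667·0.8333/108) = 0.03586; SE₂ = √(0.3905·0.6095/1160) = 0.01432.
Independent samples: SE of the difference = √(SE₁² + SE₂²) = √(0.0012859396 + 0.0002050624) = 0.03861.
z* for 80% confidence is 1.282, so the margin of error is 1.282 × 0.03861 = 0.04950.
Point estimate p̂₁ − p̂₂ = 0.1667 − 0.3905 = -0.2238.
-0.2238 ± 0.04950 → (-0.27330, -0.17430).
The interval (-0.27330, -0.17430) does not contain 0, so the difference is significant.

significant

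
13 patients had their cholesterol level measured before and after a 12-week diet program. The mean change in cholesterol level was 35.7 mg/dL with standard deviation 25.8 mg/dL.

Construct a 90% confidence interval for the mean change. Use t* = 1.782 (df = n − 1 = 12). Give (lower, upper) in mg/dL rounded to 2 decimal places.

Paired design: SE = s_d/√n = 25.8/√13 = 7.1556.
t* = 1.782; margin of error = 1.782 × 7.1556 = 12.7513.
35.7 ± 12.7513 → (22.95, 48.45).

(22.95, 48.45)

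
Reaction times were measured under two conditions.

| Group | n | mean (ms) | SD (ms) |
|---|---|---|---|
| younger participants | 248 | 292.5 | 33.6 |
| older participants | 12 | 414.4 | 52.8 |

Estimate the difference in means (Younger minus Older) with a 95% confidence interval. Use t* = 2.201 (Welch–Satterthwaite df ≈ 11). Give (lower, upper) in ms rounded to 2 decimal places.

(-155.77, -88.03)

SE₁ = s₁/√n₁ = 33.6/√248 = 2.1336; SE₂ = 52.8/√12 = 15.2420.
Independent samples, unequal variances: SE_diff = √(SE₁² + SE₂²) = √(4.55224896 + 232.318564) = 15.3906.
t* = 2.201, so margin of error = 2.201 × 15.3906 = 33.8747.
Difference in means = 292.5 − 414.4 = -121.9000.
-121.9000 ± 33.8747 → (-155.77, -88.03).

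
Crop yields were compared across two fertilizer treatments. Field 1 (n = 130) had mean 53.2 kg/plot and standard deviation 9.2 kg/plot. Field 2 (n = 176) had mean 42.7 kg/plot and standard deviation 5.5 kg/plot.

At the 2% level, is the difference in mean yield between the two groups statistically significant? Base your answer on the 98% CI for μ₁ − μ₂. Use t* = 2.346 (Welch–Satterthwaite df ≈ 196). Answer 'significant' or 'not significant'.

SE₁ = s₁/√n₁ = 9.2/√130 = 0.8069; SE₂ = 5.5/√176 = 0.4146.
Independent samples, unequal variances: SE_diff = √(SE₁² + SE₂²) = √(0.65108761 + 0.17189316) = 0.9072.
t* = 2.346, so margin of error = 2.346 × 0.9072 = 2.1283.
Difference in means = 53.2 − 42.7 = 10.5000.
10.5000 ± 2.1283 → (8.3717, 12.6283).
The interval (8.3717, 12.6283) does not contain 0, so the difference is significant.

significant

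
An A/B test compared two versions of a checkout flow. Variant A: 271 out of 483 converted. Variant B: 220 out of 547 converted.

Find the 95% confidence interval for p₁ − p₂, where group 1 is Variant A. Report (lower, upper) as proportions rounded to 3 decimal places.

(0.098, 0.219)

Sample proportions: 271/483 = 0.5611, 220/547 = 0.4022.
Each SE is √(p̂(1−p̂)/n): √(0.5611·0.4389/483) = 0.02258 and √(0.4022·0.5978/547) = 0.02097.
SE(p̂₁ − p̂₂) = √(SE₁² + SE₂²) = √(0.0005098564 + 0.0004397409) = 0.03082, since the two samples are independent.
At 95% confidence z* = 1.960; margin = 1.960 × 0.03082 = 0.06041.
The difference is 0.5611 − 0.4022 = 0.1589, so the interval is 0.1589 ± 0.06041 = (0.098, 0.219).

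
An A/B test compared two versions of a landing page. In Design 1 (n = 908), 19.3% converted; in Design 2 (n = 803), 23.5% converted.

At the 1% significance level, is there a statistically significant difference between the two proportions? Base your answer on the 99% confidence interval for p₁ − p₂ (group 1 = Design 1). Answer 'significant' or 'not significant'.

not significant

Each SE is √(p̂(1−p̂)/n): √(0.1930·0.8070/908) = 0.01310 and √(0.2350·0.7650/803) = 0.01496.
SE(p̂₁ − p̂₂) = √(SE₁² + SE₂²) = √(0.00017161 + 0.0002238016) = 0.01988, since the two samples are independent.
At 99% confidence z* = 2.576; margin = 2.576 × 0.01988 = 0.05121.
The difference is 0.1930 − 0.2350 = -0.0420, so the interval is -0.0420 ± 0.05121 = (-0.09321, 0.00921).
The interval (-0.09321, 0.00921) contains 0, so the difference is not significant.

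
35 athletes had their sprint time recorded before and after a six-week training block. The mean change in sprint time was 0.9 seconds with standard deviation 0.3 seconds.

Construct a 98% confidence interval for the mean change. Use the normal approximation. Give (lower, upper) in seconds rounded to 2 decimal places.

This is a matched-pairs design, so SE = s_d/√n = 0.3/√35 = 0.0507.
Margin = 2.326 × 0.0507 = 0.1179; the interval is 0.9 ± 0.1179 = (0.78, 1.02).

(0.78, 1.02)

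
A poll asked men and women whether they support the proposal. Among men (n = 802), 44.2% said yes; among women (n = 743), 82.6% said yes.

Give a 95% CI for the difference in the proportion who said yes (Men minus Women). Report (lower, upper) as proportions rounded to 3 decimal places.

The two standard errors are √(0.4420×0.5580/802) = 0.01754 and √(0.8260×0.1740/743) = 0.01391.
Because the samples are independent, SE_diff = √(0.01754² + 0.01391²) = 0.02239.
Using z* = 1.960 for 95%, ME = 1.960 × 0.02239 = 0.04388.
p̂₁ − p̂₂ = -0.3840; interval -0.3840 ± 0.04388 gives (-0.428, -0.340).

(-0.428, -0.340)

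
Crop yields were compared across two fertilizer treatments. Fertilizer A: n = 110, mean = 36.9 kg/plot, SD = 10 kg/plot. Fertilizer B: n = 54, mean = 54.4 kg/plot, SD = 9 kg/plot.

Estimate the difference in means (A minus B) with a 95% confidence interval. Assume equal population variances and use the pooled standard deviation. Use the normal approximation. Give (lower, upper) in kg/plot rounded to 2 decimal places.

(-20.65, -14.35)

s_p = √[((n₁−1)s₁² + (n₂−1)s₂²)/(n₁+n₂−2)] = √[(109·10² + 53·9²)/162] = 9.6842.
SE = 9.6842·√(1/110 + 1/54) = 1.6091.
With z* = 1.960, margin = 1.960 × 1.6091 = 3.1538.
x̄₁ − x̄₂ = 36.9 − 54.4 = -17.5000; interval -17.5000 ± 3.1538 = (-20.65, -14.35).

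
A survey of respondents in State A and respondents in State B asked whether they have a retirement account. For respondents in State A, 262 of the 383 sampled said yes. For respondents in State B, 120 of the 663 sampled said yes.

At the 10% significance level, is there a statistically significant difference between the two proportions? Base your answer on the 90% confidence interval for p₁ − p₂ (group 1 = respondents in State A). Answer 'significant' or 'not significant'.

First, p̂₁ = 262/383 = 0.6841; p̂₂ = 120/663 = 0.1810.
The two standard errors are √(0.6841×0.3159/383) = 0.02375 and √(0.1810×0.8190/663) = 0.01495.
Because the samples are independent, SE_diff = √(0.02375² + 0.01495²) = 0.02806.
Using z* = 1.645 for 90%, ME = 1.645 × 0.02806 = 0.04616.
p̂₁ − p̂₂ = 0.5031; interval 0.5031 ± 0.04616 gives (0.45694, 0.54926).
The interval (0.45694, 0.54926) does not contain 0, so the difference is significant.

significant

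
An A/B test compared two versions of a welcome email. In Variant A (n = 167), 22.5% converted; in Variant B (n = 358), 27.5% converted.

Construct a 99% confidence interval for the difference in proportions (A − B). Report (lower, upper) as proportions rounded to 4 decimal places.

(-0.1531, 0.0531)

Each SE is √(p̂(1−p̂)/n): √(0.2250·0.7750/167) = 0.03231 and √(0.2750·0.7250/358) = 0.02360.
SE(p̂₁ − p̂₂) = √(SE₁² + SE₂²) = √(0.0010439361 + 0.00055696) = 0.04001, since the two samples are independent.
At 99% confidence z* = 2.576; margin = 2.576 × 0.04001 = 0.10307.
The difference is 0.2250 − 0.2750 = -0.0500, so the interval is -0.0500 ± 0.10307 = (-0.1531, 0.0531).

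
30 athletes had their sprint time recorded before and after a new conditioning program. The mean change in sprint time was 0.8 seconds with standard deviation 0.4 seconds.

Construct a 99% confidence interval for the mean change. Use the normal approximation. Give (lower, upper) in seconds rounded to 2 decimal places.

Paired design: SE = s_d/√n = 0.4/√30 = 0.0730.
z* = 2.576; margin of error = 2.576 × 0.0730 = 0.1880.
0.8 ± 0.1880 → (0.61, 0.99).

(0.61, 0.99)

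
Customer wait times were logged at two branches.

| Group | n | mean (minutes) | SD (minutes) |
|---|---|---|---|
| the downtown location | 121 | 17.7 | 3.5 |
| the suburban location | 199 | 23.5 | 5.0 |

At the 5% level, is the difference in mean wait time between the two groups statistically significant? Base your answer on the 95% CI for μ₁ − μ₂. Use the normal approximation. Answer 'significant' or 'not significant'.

SE₁ = s₁/√n₁ = 3.5/√121 = 0.3182; SE₂ = 5.0/√199 = 0.3544.
Independent samples, unequal variances: SE_diff = √(SE₁² + SE₂²) = √(0.10125124 + 0.12559936) = 0.4763.
z* = 1.960, so margin of error = 1.960 × 0.4763 = 0.9335.
Difference in means = 17.7 − 23.5 = -5.8000.
-5.8000 ± 0.9335 → (-6.7335, -4.8665).
The interval (-6.7335, -4.8665) does not contain 0, so the difference is significant.

significant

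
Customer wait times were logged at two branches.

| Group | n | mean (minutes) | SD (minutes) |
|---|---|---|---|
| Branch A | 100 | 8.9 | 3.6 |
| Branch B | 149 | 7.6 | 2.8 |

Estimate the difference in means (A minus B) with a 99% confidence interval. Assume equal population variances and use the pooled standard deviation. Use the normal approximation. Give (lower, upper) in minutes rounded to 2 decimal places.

(0.25, 2.35)

Pooled variance s_p² = [99·3.6² + 148·2.8²] / (100+149−2) = 9.8921, so s_p = 3.1452.
SE_diff = s_p·√(1/n₁ + 1/n₂) = 3.1452·√(1/100 + 1/149) = 0.4066.
z* = 2.576; margin = 2.576 × 0.4066 = 1.0474.
Difference = 8.9 − 7.6 = 1.3000.
1.3000 ± 1.0474 → (0.25, 2.35).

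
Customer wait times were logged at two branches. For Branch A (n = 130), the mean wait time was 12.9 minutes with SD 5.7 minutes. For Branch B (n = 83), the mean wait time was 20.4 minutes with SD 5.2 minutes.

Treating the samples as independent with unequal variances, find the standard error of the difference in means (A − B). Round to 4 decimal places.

0.7588

SE₁ = s₁/√n₁ = 5.7/√130 = 0.4999; SE₂ = 5.2/√83 = 0.5708.
Independent samples, unequal variances: SE_diff = √(SE₁² + SE₂²) = √(0.24990001 + 0.32581264) = 0.7588.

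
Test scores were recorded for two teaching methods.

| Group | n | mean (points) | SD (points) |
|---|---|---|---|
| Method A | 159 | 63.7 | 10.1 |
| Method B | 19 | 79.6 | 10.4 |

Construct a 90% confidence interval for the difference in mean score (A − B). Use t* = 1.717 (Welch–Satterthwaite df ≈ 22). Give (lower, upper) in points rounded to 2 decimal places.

(-20.22, -11.58)

Per-group SEs: s₁/√n₁ = 10.1/√159 = 0.8010, s₂/√n₂ = 10.4/√19 = 2.3859.
Unpooled SE of the difference: √(0.641601 + 5.69251881) = 2.5168.
Margin of error = t* · SE = 1.717 × 2.5168 = 4.3213.
x̄₁ − x̄₂ = 63.7 − 79.6 = -15.9000.
CI: -15.9000 ± 4.3213 = (-20.22, -11.58).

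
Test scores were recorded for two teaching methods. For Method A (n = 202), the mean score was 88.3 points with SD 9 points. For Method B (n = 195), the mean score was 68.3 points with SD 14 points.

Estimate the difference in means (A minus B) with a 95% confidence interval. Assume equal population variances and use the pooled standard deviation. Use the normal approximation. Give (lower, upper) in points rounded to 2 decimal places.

(17.69, 22.31)

s_p = √[((n₁−1)s₁² + (n₂−1)s₂²)/(n₁+n₂−2)] = √[(201·9² + 194·14²)/395] = 11.7252.
SE = 11.7252·√(1/202 + 1/195) = 1.1771.
With z* = 1.960, margin = 1.960 × 1.1771 = 2.3071.
x̄₁ − x̄₂ = 88.3 − 68.3 = 20.0000; interval 20.0000 ± 2.3071 = (17.69, 22.31).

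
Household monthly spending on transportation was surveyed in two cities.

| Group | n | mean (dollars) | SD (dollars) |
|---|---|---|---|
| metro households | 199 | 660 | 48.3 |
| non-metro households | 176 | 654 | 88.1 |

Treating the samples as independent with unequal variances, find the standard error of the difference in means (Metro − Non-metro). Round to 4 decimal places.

7.4715

Standard errors of each mean: 48.3/√199 = 3.4239 and 88.1/√176 = 6.6408.
SE(x̄₁ − x̄₂) = √(3.4239² + 6.6408²) = 7.4715 for independent samples with unequal variances.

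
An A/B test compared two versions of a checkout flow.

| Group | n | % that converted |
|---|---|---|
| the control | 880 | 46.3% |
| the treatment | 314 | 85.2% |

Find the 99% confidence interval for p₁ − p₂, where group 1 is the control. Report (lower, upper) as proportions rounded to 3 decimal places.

(-0.456, -0.322)

Each SE is √(p̂(1−p̂)/n): √(0.4630·0.5370/880) = 0.01681 and √(0.8520·0.1480/314) = 0.02004.
SE(p̂₁ − p̂₂) = √(SE₁² + SE₂²) = √(0.0002825761 + 0.0004016016) = 0.02616, since the two samples are independent.
At 99% confidence z* = 2.576; margin = 2.576 × 0.02616 = 0.06739.
The difference is 0.4630 − 0.8520 = -0.3890, so the interval is -0.3890 ± 0.06739 = (-0.456, -0.322).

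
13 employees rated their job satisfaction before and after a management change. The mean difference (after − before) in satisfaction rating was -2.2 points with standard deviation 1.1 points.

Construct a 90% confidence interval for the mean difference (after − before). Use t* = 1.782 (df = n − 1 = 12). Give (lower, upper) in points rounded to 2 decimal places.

(-2.74, -1.66)

This is a matched-pairs design, so SE = s_d/√n = 1.1/√13 = 0.3051.
Margin = 1.782 × 0.3051 = 0.5437; the interval is -2.2 ± 0.5437 = (-2.74, -1.66).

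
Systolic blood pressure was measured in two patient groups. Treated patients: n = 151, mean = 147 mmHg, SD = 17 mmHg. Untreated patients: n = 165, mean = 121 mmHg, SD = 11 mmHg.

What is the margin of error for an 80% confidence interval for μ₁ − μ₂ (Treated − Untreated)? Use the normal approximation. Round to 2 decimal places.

Standard errors of each mean: 17/√151 = 1.3834 and 11/√165 = 0.8563.
SE(x̄₁ − x̄₂) = √(1.3834² + 0.8563²) = 1.6270 for independent samples with unequal variances.
With z* = 1.282, the margin is 1.282 × 1.6270 = 2.0858.

2.09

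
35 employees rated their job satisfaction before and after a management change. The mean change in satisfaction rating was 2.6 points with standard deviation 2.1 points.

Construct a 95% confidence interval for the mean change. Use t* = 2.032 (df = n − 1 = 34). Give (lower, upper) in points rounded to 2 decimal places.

Paired design: SE = s_d/√n = 2.1/√35 = 0.3550.
t* = 2.032; margin of error = 2.032 × 0.3550 = 0.7214.
2.6 ± 0.7214 → (1.88, 3.32).

(1.88, 3.32)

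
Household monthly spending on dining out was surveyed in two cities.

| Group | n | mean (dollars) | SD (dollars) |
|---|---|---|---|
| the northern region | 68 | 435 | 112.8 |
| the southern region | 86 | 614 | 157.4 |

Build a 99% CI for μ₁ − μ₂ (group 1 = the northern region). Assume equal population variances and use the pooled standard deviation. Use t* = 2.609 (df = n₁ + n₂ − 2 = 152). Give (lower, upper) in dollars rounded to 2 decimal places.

Pooled variance s_p² = [67·112.8² + 85·157.4²] / (68+86−2) = 19462.8413, so s_p = 139.5093.
SE_diff = s_p·√(1/n₁ + 1/n₂) = 139.5093·√(1/68 + 1/86) = 22.6391.
t* = 2.609; margin = 2.609 × 22.6391 = 59.0654.
Difference = 435 − 614 = -179.0000.
-179.0000 ± 59.0654 → (-238.07, -119.93).

(-238.07, -119.93)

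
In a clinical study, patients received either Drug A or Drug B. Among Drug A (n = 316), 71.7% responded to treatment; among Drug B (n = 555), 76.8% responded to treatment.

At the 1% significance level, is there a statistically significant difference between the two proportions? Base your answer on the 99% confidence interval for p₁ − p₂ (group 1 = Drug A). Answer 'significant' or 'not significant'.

Each SE is √(p̂(1−p̂)/n): √(0.7170·0.2830/316) = 0.02534 and √(0.7680·0.2320/555) = 0.01792.
SE(p̂₁ − p̂₂) = √(SE₁² + SE₂²) = √(0.0006421156 + 0.0003211264) = 0.03104, since the two samples are independent.
At 99% confidence z* = 2.576; margin = 2.576 × 0.03104 = 0.07996.
The difference is 0.7170 − 0.7680 = -0.0510, so the interval is -0.0510 ± 0.07996 = (-0.13096, 0.02896).
The interval (-0.13096, 0.02896) contains 0, so the difference is not significant.

not significant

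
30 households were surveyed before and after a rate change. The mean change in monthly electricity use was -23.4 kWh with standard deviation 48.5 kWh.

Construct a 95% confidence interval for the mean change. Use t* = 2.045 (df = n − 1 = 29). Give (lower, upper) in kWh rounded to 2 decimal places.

Paired design: SE = s_d/√n = 48.5/√30 = 8.8548.
t* = 2.045; margin of error = 2.045 × 8.8548 = 18.1081.
-23.4 ± 18.1081 → (-41.51, -5.29).

(-41.51, -5.29)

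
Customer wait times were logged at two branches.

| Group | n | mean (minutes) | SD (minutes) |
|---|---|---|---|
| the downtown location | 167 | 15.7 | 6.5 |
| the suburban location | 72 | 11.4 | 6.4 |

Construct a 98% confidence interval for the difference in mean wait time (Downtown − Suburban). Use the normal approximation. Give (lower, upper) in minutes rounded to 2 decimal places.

(2.19, 6.41)

SE₁ = s₁/√n₁ = 6.5/√167 = 0.5030; SE₂ = 6.4/√72 = 0.7542.
Independent samples, unequal variances: SE_diff = √(SE₁² + SE₂²) = √(0.253009 + 0.56881764) = 0.9065.
z* = 2.326, so margin of error = 2.326 × 0.9065 = 2.1085.
Difference in means = 15.7 − 11.4 = 4.3000.
4.3000 ± 2.1085 → (2.19, 6.41).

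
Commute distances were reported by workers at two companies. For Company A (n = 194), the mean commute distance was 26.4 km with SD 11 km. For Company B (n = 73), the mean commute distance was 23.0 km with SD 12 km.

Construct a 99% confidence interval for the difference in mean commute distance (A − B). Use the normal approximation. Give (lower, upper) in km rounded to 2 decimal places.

Standard errors of each mean: 11/√194 = 0.7898 and 12/√73 = 1.4045.
SE(x̄₁ − x̄₂) = √(0.7898² + 1.4045²) = 1.6113 for independent samples with unequal variances.
With z* = 2.576, the margin is 2.576 × 1.6113 = 4.1507.
x̄₁ − x̄₂ = 26.4 − 23.0 = 3.4000; the interval is 3.4000 ± 4.1507 = (-0.75, 7.55).

(-0.75, 7.55)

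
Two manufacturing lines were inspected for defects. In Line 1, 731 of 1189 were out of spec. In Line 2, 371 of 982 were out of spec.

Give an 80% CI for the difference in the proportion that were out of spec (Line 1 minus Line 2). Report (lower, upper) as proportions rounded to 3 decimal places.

(0.210, 0.264)

p̂₁ = 731/1189 = 0.6148 and p̂₂ = 371/982 = 0.3778.
SE₁ = √(p̂₁(1−p̂₁)/n₁) = √(0.6148·0.3852/1189) = 0.01411; SE₂ = √(0.3778·0.6222/982) = 0.01547.
Independent samples: SE of the difference = √(SE₁² + SE₂²) = √(0.0001990921 + 0.0002393209) = 0.02094.
z* for 80% confidence is 1.282, so the margin of error is 1.282 × 0.02094 = 0.02685.
Point estimate p̂₁ − p̂₂ = 0.6148 − 0.3778 = 0.2370.
0.2370 ± 0.02685 → (0.210, 0.264).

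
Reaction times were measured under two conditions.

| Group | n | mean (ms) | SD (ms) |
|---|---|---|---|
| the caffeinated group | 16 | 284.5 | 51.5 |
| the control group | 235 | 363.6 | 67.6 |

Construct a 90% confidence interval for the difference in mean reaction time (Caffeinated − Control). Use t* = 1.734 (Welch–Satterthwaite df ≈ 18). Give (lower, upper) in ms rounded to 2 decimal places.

(-102.70, -55.50)

Standard errors of each mean: 51.5/√16 = 12.8750 and 67.6/√235 = 4.4097.
SE(x̄₁ − x̄₂) = √(12.8750² + 4.4097²) = 13.6092 for independent samples with unequal variances.
With t* = 1.734, the margin is 1.734 × 13.6092 = 23.5984.
x̄₁ − x̄₂ = 284.5 − 363.6 = -79.1000; the interval is -79.1000 ± 23.5984 = (-102.70, -55.50).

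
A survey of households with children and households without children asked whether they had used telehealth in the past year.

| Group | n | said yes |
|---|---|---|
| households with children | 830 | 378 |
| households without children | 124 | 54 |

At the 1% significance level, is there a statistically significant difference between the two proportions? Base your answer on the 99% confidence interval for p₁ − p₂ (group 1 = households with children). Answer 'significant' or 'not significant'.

Sample proportions: 378/830 = 0.4554, 54/124 = 0.4355.
Each SE is √(p̂(1−p̂)/n): √(0.4554·0.5446/830) = 0.01729 and √(0.4355·0.5645/124) = 0.04453.
SE(p̂₁ − p̂₂) = √(SE₁² + SE₂²) = √(0.0002989441 + 0.0019829209) = 0.04777, since the two samples are independent.
At 99% confidence z* = 2.576; margin = 2.576 × 0.04777 = 0.12306.
The difference is 0.4554 − 0.4355 = 0.0199, so the interval is 0.0199 ± 0.12306 = (-0.10316, 0.14296).
The interval (-0.10316, 0.14296) contains 0, so the difference is not significant.

not significant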